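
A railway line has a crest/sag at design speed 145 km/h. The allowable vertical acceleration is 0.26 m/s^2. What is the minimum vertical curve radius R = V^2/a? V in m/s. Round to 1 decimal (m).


Convert speed: V = 145 / 3.6 = 40.2778 m/s
V^2 = 1622.2994 m^2/s^2
R_v = 1622.2994 / 0.26
R_v = 6239.6 m

6239.6


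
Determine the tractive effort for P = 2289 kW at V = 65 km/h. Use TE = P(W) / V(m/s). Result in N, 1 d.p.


Convert: P = 2289 kW = 2289000 W
V = 65 / 3.6 = 18.0556 m/s
TE = 2289000 / 18.0556
TE = 126775.4 N

126775.4


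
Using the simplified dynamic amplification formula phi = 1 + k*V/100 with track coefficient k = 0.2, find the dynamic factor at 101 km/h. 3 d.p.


phi = 1 + k * V / 100
phi = 1 + 0.2 * 101 / 100
phi = 1 + 0.202
phi = 1.202

1.202


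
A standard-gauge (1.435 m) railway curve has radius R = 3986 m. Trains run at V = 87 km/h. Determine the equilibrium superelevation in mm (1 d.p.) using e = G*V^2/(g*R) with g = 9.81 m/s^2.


Convert speed: V = 87 / 3.6 = 24.1667 m/s
Apply formula: e = 1.435 * 24.1667^2 / (9.81 * 3986)
e = 1.435 * 584.0278 / 39102.66
e = 0.021433 m = 21.4 mm

21.4


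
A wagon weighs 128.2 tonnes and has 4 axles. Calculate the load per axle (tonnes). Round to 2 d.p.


Load per axle = total weight / number of axles
Load = 128.2 / 4
Load = 32.05 tonnes

32.05


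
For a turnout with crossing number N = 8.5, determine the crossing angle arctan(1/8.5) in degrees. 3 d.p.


1/N = 1/8.5 = 0.117647
angle = arctan(0.117647) = 0.117109 rad
angle = 0.117109 * 180/pi = 6.710 degrees

6.710


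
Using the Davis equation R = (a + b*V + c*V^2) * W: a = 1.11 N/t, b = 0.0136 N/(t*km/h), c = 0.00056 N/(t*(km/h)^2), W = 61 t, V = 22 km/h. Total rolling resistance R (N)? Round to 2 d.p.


b*V = 0.0136 * 22 = 0.2992
c*V^2 = 0.00056 * 484 = 0.27104
R_per_t = 1.11 + 0.2992 + 0.27104 = 1.68024 N/t
R_total = 1.68024 * 61 = 102.49 N

102.49


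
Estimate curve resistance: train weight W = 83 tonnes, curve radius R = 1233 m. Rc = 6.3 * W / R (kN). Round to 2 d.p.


Rc = 6.3 * W / R
Rc = 6.3 * 83 / 1233
Rc = 522.9 / 1233
Rc = 0.42 kN

0.42


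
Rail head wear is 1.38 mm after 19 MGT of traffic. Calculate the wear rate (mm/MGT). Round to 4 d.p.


Wear rate = total wear / cumulative tonnage
Rate = 1.38 / 19
Rate = 0.0726 mm/MGT

0.0726


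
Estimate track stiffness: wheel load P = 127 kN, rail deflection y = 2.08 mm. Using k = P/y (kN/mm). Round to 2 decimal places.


Track stiffness k = P / y
k = 127 / 2.08
k = 61.06 kN/mm

61.06


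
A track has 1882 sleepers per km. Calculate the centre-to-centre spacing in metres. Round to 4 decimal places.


Spacing = 1000 m / number of sleepers
Spacing = 1000 / 1882
Spacing = 0.5313 m

0.5313


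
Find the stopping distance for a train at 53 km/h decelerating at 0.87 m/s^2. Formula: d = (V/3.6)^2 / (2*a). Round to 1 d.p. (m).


Convert speed: V = 53 / 3.6 = 14.7222 m/s
V^2 = 216.7438
d = 216.7438 / (2 * 0.87)
d = 216.7438 / 1.74
d = 124.6 m

124.6


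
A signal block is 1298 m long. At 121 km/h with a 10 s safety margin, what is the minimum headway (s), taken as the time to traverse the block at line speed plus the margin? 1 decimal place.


V = 121 / 3.6 = 33.6111 m/s
Block traversal time = 1298 / 33.6111 = 38.6182 s
Headway = 38.6182 + 10
Headway = 48.6 s

48.6


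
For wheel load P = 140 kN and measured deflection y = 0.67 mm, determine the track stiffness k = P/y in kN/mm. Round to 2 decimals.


Track stiffness k = P / y
k = 140 / 0.67
k = 208.96 kN/mm

208.96


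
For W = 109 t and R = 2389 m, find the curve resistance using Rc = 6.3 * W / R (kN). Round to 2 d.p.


Rc = 6.3 * W / R
Rc = 6.3 * 109 / 2389
Rc = 686.7 / 2389
Rc = 0.29 kN

0.29


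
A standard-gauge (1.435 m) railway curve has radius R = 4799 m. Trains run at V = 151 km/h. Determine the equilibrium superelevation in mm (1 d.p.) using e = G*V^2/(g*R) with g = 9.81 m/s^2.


Convert speed: V = 151 / 3.6 = 41.9444 m/s
Apply formula: e = 1.435 * 41.9444^2 / (9.81 * 4799)
e = 1.435 * 1759.3364 / 47078.19
e = 0.053627 m = 53.6 mm

53.6


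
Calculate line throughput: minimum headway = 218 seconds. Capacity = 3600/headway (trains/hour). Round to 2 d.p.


Capacity = 3600 / headway
Capacity = 3600 / 218
Capacity = 16.51 trains/hour

16.51


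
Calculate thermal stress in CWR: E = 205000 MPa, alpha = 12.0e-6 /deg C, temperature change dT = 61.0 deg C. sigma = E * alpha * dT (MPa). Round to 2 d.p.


sigma = E * alpha * dT
sigma = 205000 * 12.0e-6 * 61.0
sigma = 2.46 * 61.0
sigma = 150.06 MPa

150.06


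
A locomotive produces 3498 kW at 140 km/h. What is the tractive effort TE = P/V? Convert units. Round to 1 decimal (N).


Convert: P = 3498 kW = 3498000 W
V = 140 / 3.6 = 38.8889 m/s
TE = 3498000 / 38.8889
TE = 89948.6 N

89948.6


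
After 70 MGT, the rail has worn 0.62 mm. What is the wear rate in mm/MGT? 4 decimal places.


Wear rate = total wear / cumulative tonnage
Rate = 0.62 / 70
Rate = 0.0089 mm/MGT

0.0089


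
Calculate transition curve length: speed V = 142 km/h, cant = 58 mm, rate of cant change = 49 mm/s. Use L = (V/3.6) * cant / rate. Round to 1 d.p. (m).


Convert speed: V = 142 / 3.6 = 39.4444 m/s
L = 39.4444 * 58 / 49
L = 2287.7778 / 49
L = 46.7 m

46.7


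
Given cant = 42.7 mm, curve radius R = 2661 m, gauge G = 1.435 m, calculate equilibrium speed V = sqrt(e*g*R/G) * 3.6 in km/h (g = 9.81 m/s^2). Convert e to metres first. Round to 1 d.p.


Convert cant: e = 42.7 mm = 0.0427 m
V_ms = sqrt(0.0427 * 9.81 * 2661 / 1.435)
V_ms = sqrt(776.765371) = 27.8705 m/s
V = 27.8705 * 3.6 = 100.3 km/h

100.3


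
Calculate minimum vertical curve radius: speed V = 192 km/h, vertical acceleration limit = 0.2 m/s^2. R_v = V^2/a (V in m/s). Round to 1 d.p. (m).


Convert speed: V = 192 / 3.6 = 53.3333 m/s
V^2 = 2844.4444 m^2/s^2
R_v = 2844.4444 / 0.2
R_v = 14222.2 m

14222.2


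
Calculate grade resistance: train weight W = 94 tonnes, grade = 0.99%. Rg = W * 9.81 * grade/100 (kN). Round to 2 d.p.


Rg = W * 9.81 * grade / 100
Rg = 94 * 9.81 * 0.99 / 100
Rg = 922.14 * 0.0099
Rg = 9.13 kN

9.13


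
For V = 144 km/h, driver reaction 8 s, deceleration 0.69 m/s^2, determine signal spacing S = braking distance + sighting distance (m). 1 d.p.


V = 144 / 3.6 = 40.0 m/s
Braking distance = 40.0^2 / (2*0.69) = 1159.4203 m
Sighting distance = 40.0 * 8 = 320.0 m
S = 1159.4203 + 320.0 = 1479.4 m

1479.4


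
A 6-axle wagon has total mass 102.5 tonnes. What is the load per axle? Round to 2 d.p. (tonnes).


Load per axle = total weight / number of axles
Load = 102.5 / 6
Load = 17.08 tonnes

17.08


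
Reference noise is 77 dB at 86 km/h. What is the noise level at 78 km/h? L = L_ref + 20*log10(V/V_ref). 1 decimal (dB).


V/V_ref = 78 / 86 = 0.906977
log10(0.906977) = -0.042404
20 * -0.042404 = -0.8481
L = 77 + -0.8481 = 76.2 dB

76.2


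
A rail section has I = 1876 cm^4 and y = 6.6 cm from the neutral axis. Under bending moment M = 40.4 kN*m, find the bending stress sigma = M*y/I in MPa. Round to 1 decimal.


Convert units:
M = 40.4 kN*m = 40400000 N*mm
y = 6.6 cm = 66 mm
I = 1876 cm^4 = 18760000 mm^4
sigma = 40400000 * 66 / 18760000
sigma = 142.1 MPa

142.1


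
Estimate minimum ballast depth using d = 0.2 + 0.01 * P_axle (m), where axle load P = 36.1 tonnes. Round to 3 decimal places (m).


d = 0.2 + 0.01 * 36.1
d = 0.2 + 0.361
d = 0.561 m

0.561


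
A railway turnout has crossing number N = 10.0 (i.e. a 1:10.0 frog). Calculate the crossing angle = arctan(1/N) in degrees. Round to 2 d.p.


1/N = 1/10.0 = 0.1
angle = arctan(0.1) = 0.099669 rad
angle = 0.099669 * 180/pi = 5.71 degrees

5.71


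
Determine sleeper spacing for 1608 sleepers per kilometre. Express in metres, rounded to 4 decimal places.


Spacing = 1000 m / number of sleepers
Spacing = 1000 / 1608
Spacing = 0.6219 m

0.6219


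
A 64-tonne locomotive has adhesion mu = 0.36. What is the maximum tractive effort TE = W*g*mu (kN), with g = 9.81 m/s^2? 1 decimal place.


TE_max = W * g * mu
TE_max = 64 * 9.81 * 0.36
TE_max = 627.84 * 0.36
TE_max = 226.0 kN

226.0


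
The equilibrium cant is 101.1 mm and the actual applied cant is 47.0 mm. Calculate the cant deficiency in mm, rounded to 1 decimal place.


Cant deficiency = equilibrium cant - actual cant
CD = 101.1 - 47.0
CD = 54.1 mm

54.1


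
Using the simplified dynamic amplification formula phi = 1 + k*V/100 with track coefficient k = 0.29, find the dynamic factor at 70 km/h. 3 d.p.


phi = 1 + k * V / 100
phi = 1 + 0.29 * 70 / 100
phi = 1 + 0.203
phi = 1.203

1.203


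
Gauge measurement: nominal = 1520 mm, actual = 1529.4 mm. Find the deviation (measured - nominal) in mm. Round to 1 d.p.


Deviation = measured - nominal
Deviation = 1529.4 - 1520
Deviation = 9.4 mm

9.4


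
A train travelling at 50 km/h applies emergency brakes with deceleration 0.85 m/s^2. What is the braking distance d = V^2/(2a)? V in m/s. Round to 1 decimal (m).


Convert speed: V = 50 / 3.6 = 13.8889 m/s
V^2 = 192.9012
d = 192.9012 / (2 * 0.85)
d = 192.9012 / 1.7
d = 113.5 m

113.5


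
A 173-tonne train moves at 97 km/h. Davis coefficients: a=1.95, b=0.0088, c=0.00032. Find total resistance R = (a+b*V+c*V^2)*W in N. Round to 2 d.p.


b*V = 0.0088 * 97 = 0.8536
c*V^2 = 0.00032 * 9409 = 3.01088
R_per_t = 1.95 + 0.8536 + 3.01088 = 5.81448 N/t
R_total = 5.81448 * 173 = 1005.91 N

1005.91


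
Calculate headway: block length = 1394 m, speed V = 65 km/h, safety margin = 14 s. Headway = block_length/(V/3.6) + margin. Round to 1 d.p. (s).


V = 65 / 3.6 = 18.0556 m/s
Block traversal time = 1394 / 18.0556 = 77.2062 s
Headway = 77.2062 + 14
Headway = 91.2 s

91.2


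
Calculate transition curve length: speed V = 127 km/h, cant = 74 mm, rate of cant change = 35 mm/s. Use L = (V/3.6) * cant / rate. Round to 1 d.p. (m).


Convert speed: V = 127 / 3.6 = 35.2778 m/s
L = 35.2778 * 74 / 35
L = 2610.5556 / 35
L = 74.6 m

74.6


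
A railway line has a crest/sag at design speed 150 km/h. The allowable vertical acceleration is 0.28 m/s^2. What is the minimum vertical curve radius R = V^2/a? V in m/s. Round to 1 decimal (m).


Convert speed: V = 150 / 3.6 = 41.6667 m/s
V^2 = 1736.1111 m^2/s^2
R_v = 1736.1111 / 0.28
R_v = 6200.4 m

6200.4


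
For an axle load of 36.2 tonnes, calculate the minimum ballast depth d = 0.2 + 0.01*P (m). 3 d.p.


d = 0.2 + 0.01 * 36.2
d = 0.2 + 0.362
d = 0.562 m

0.562


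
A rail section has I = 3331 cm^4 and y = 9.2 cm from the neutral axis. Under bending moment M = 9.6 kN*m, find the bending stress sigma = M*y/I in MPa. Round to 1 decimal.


Convert units:
M = 9.6 kN*m = 9600000 N*mm
y = 9.2 cm = 92 mm
I = 3331 cm^4 = 33310000 mm^4
sigma = 9600000 * 92 / 33310000
sigma = 26.5 MPa

26.5


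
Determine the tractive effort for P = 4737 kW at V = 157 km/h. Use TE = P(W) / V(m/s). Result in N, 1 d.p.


Convert: P = 4737 kW = 4737000 W
V = 157 / 3.6 = 43.6111 m/s
TE = 4737000 / 43.6111
TE = 108619.1 N

108619.1


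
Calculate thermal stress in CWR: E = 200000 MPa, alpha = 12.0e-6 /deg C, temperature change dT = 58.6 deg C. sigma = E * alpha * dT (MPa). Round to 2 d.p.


sigma = E * alpha * dT
sigma = 200000 * 12.0e-6 * 58.6
sigma = 2.4 * 58.6
sigma = 140.64 MPa

140.64


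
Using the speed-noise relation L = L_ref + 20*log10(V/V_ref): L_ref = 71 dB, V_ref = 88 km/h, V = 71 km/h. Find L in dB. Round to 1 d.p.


V/V_ref = 71 / 88 = 0.806818
log10(0.806818) = -0.093224
20 * -0.093224 = -1.8645
L = 71 + -1.8645 = 69.1 dB

69.1


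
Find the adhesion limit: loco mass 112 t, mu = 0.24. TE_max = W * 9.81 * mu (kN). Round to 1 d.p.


TE_max = W * g * mu
TE_max = 112 * 9.81 * 0.24
TE_max = 1098.72 * 0.24
TE_max = 263.7 kN

263.7


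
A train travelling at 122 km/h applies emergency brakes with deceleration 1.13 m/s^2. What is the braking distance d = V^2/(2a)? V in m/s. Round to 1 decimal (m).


Convert speed: V = 122 / 3.6 = 33.8889 m/s
V^2 = 1148.4568
d = 1148.4568 / (2 * 1.13)
d = 1148.4568 / 2.26
d = 508.2 m

508.2


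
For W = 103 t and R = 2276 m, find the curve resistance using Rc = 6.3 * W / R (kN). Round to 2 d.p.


Rc = 6.3 * W / R
Rc = 6.3 * 103 / 2276
Rc = 648.9 / 2276
Rc = 0.29 kN

0.29


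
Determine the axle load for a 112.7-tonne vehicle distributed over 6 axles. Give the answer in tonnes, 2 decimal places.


Load per axle = total weight / number of axles
Load = 112.7 / 6
Load = 18.78 tonnes

18.78


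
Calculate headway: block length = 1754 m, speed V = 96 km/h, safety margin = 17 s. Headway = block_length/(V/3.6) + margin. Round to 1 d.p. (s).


V = 96 / 3.6 = 26.6667 m/s
Block traversal time = 1754 / 26.6667 = 65.775 s
Headway = 65.775 + 17
Headway = 82.8 s

82.8


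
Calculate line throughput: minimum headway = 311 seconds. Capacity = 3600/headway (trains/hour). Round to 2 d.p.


Capacity = 3600 / headway
Capacity = 3600 / 311
Capacity = 11.58 trains/hour

11.58


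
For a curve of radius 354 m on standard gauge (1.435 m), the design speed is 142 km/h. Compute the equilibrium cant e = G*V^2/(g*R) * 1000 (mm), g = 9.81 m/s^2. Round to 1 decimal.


Convert speed: V = 142 / 3.6 = 39.4444 m/s
Apply formula: e = 1.435 * 39.4444^2 / (9.81 * 354)
e = 1.435 * 1555.8642 / 3472.74
e = 0.642912 m = 642.9 mm

642.9


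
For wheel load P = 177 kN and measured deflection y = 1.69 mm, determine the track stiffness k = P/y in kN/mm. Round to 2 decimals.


Track stiffness k = P / y
k = 177 / 1.69
k = 104.73 kN/mm

104.73


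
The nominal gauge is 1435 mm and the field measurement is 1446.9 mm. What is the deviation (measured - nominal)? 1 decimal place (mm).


Deviation = measured - nominal
Deviation = 1446.9 - 1435
Deviation = 11.9 mm

11.9


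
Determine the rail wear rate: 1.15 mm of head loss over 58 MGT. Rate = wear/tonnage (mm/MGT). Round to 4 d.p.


Wear rate = total wear / cumulative tonnage
Rate = 1.15 / 58
Rate = 0.0198 mm/MGT

0.0198


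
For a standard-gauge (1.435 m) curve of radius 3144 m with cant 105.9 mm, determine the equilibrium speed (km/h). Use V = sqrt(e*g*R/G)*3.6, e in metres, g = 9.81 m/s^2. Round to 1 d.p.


Convert cant: e = 105.9 mm = 0.1059 m
V_ms = sqrt(0.1059 * 9.81 * 3144 / 1.435)
V_ms = sqrt(2276.122353) = 47.7087 m/s
V = 47.7087 * 3.6 = 171.8 km/h

171.8


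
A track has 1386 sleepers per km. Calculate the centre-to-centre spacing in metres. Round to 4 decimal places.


Spacing = 1000 m / number of sleepers
Spacing = 1000 / 1386
Spacing = 0.7215 m

0.7215


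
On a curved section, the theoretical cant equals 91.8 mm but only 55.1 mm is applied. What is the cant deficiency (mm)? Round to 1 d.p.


Cant deficiency = equilibrium cant - actual cant
CD = 91.8 - 55.1
CD = 36.7 mm

36.7


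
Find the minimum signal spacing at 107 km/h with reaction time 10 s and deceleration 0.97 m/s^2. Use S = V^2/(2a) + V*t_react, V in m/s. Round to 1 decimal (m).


V = 107 / 3.6 = 29.7222 m/s
Braking distance = 29.7222^2 / (2*0.97) = 455.3662 m
Sighting distance = 29.7222 * 10 = 297.2222 m
S = 455.3662 + 297.2222 = 752.6 m

752.6


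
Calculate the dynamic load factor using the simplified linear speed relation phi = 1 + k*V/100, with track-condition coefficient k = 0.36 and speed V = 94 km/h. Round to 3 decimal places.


phi = 1 + k * V / 100
phi = 1 + 0.36 * 94 / 100
phi = 1 + 0.3384
phi = 1.338

1.338


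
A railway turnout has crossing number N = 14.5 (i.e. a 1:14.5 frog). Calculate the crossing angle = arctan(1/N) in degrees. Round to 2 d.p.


1/N = 1/14.5 = 0.068966
angle = arctan(0.068966) = 0.068856 rad
angle = 0.068856 * 180/pi = 3.95 degrees

3.95


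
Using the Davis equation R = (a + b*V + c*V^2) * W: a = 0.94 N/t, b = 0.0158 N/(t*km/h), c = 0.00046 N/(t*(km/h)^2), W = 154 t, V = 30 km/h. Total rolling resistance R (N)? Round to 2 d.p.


b*V = 0.0158 * 30 = 0.474
c*V^2 = 0.00046 * 900 = 0.414
R_per_t = 0.94 + 0.474 + 0.414 = 1.828 N/t
R_total = 1.828 * 154 = 281.51 N

281.51


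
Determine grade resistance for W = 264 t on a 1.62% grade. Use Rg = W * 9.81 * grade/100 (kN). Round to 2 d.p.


Rg = W * 9.81 * grade / 100
Rg = 264 * 9.81 * 1.62 / 100
Rg = 2589.84 * 0.0162
Rg = 41.96 kN

41.96


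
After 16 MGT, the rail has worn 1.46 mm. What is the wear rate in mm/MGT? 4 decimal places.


Wear rate = total wear / cumulative tonnage
Rate = 1.46 / 16
Rate = 0.0913 mm/MGT

0.0913


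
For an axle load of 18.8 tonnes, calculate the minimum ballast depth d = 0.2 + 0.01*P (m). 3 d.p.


d = 0.2 + 0.01 * 18.8
d = 0.2 + 0.188
d = 0.388 m

0.388


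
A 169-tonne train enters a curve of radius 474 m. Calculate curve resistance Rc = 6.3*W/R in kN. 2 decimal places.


Rc = 6.3 * W / R
Rc = 6.3 * 169 / 474
Rc = 1064.7 / 474
Rc = 2.25 kN

2.25


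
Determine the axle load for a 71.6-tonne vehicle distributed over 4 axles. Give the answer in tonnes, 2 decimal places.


Load per axle = total weight / number of axles
Load = 71.6 / 4
Load = 17.90 tonnes

17.90


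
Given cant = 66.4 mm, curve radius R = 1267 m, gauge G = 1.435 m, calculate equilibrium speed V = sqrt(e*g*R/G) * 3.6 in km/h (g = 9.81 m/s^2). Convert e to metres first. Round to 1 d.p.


Convert cant: e = 66.4 mm = 0.0664 m
V_ms = sqrt(0.0664 * 9.81 * 1267 / 1.435)
V_ms = sqrt(575.12441) = 23.9818 m/s
V = 23.9818 * 3.6 = 86.3 km/h

86.3


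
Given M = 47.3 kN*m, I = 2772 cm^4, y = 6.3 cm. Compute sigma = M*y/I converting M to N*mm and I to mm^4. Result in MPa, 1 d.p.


Convert units:
M = 47.3 kN*m = 47300000 N*mm
y = 6.3 cm = 63 mm
I = 2772 cm^4 = 27720000 mm^4
sigma = 47300000 * 63 / 27720000
sigma = 107.5 MPa

107.5


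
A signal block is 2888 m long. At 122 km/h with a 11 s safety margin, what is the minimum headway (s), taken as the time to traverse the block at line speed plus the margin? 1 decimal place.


V = 122 / 3.6 = 33.8889 m/s
Block traversal time = 2888 / 33.8889 = 85.2197 s
Headway = 85.2197 + 11
Headway = 96.2 s

96.2


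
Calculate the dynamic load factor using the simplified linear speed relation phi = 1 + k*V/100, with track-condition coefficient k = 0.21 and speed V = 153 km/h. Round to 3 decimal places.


phi = 1 + k * V / 100
phi = 1 + 0.21 * 153 / 100
phi = 1 + 0.3213
phi = 1.321

1.321


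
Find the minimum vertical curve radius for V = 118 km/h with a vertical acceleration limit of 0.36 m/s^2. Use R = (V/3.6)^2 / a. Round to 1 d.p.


Convert speed: V = 118 / 3.6 = 32.7778 m/s
V^2 = 1074.3827 m^2/s^2
R_v = 1074.3827 / 0.36
R_v = 2984.4 m

2984.4


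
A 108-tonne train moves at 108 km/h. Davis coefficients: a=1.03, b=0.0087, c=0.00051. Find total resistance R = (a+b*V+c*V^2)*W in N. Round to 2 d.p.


b*V = 0.0087 * 108 = 0.9396
c*V^2 = 0.00051 * 11664 = 5.94864
R_per_t = 1.03 + 0.9396 + 5.94864 = 7.91824 N/t
R_total = 7.91824 * 108 = 855.17 N

855.17


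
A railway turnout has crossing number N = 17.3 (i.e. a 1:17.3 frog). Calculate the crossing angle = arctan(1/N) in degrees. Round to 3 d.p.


1/N = 1/17.3 = 0.057803
angle = arctan(0.057803) = 0.057739 rad
angle = 0.057739 * 180/pi = 3.308 degrees

3.308


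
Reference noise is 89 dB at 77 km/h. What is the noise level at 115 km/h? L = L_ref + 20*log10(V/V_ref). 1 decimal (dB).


V/V_ref = 115 / 77 = 1.493506
log10(1.493506) = 0.174207
20 * 0.174207 = 3.4841
L = 89 + 3.4841 = 92.5 dB

92.5


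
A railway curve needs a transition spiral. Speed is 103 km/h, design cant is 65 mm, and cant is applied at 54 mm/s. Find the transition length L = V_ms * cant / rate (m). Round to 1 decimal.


Convert speed: V = 103 / 3.6 = 28.6111 m/s
L = 28.6111 * 65 / 54
L = 1859.7222 / 54
L = 34.4 m

34.4


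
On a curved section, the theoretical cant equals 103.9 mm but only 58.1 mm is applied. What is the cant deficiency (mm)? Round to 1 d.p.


Cant deficiency = equilibrium cant - actual cant
CD = 103.9 - 58.1
CD = 45.8 mm

45.8


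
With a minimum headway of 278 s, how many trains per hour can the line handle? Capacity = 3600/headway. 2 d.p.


Capacity = 3600 / headway
Capacity = 3600 / 278
Capacity = 12.95 trains/hour

12.95


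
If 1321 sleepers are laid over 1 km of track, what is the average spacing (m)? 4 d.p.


Spacing = 1000 m / number of sleepers
Spacing = 1000 / 1321
Spacing = 0.7570 m

0.7570


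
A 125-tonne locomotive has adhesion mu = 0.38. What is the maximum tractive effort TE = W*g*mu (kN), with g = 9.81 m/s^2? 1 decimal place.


TE_max = W * g * mu
TE_max = 125 * 9.81 * 0.38
TE_max = 1226.25 * 0.38
TE_max = 466.0 kN

466.0


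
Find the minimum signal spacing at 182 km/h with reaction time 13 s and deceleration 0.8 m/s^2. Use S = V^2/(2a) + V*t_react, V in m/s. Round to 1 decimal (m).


V = 182 / 3.6 = 50.5556 m/s
Braking distance = 50.5556^2 / (2*0.8) = 1597.4151 m
Sighting distance = 50.5556 * 13 = 657.2222 m
S = 1597.4151 + 657.2222 = 2254.6 m

2254.6


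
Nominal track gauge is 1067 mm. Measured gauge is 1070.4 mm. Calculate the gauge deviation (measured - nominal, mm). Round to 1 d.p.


Deviation = measured - nominal
Deviation = 1070.4 - 1067
Deviation = 3.4 mm

3.4


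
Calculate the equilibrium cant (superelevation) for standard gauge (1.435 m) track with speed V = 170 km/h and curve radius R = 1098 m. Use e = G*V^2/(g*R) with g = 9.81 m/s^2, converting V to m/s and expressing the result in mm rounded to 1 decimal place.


Convert speed: V = 170 / 3.6 = 47.2222 m/s
Apply formula: e = 1.435 * 47.2222^2 / (9.81 * 1098)
e = 1.435 * 2229.9383 / 10771.38
e = 0.29708 m = 297.1 mm

297.1


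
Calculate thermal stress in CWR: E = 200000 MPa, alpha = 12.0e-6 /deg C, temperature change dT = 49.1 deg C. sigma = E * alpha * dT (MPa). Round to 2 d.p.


sigma = E * alpha * dT
sigma = 200000 * 12.0e-6 * 49.1
sigma = 2.4 * 49.1
sigma = 117.84 MPa

117.84


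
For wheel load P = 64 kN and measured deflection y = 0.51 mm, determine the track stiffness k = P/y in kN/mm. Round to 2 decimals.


Track stiffness k = P / y
k = 64 / 0.51
k = 125.49 kN/mm

125.49


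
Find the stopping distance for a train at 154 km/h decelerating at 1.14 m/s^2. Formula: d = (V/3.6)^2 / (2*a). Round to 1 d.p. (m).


Convert speed: V = 154 / 3.6 = 42.7778 m/s
V^2 = 1829.9383
d = 1829.9383 / (2 * 1.14)
d = 1829.9383 / 2.28
d = 802.6 m

802.6


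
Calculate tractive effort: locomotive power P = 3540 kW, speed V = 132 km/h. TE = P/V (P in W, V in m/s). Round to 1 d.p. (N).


Convert: P = 3540 kW = 3540000 W
V = 132 / 3.6 = 36.6667 m/s
TE = 3540000 / 36.6667
TE = 96545.5 N

96545.5


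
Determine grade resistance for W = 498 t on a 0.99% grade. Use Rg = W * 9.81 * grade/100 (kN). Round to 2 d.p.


Rg = W * 9.81 * grade / 100
Rg = 498 * 9.81 * 0.99 / 100
Rg = 4885.38 * 0.0099
Rg = 48.37 kN

48.37


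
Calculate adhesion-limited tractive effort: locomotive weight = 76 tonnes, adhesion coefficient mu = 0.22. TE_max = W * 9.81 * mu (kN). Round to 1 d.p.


TE_max = W * g * mu
TE_max = 76 * 9.81 * 0.22
TE_max = 745.56 * 0.22
TE_max = 164.0 kN

164.0


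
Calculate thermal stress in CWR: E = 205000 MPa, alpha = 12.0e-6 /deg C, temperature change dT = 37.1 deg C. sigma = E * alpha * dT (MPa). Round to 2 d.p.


sigma = E * alpha * dT
sigma = 205000 * 12.0e-6 * 37.1
sigma = 2.46 * 37.1
sigma = 91.27 MPa

91.27


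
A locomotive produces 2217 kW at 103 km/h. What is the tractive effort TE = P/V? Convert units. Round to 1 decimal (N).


Convert: P = 2217 kW = 2217000 W
V = 103 / 3.6 = 28.6111 m/s
TE = 2217000 / 28.6111
TE = 77487.4 N

77487.4


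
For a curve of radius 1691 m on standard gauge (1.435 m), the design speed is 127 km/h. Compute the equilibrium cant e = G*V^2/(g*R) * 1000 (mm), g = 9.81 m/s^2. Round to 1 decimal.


Convert speed: V = 127 / 3.6 = 35.2778 m/s
Apply formula: e = 1.435 * 35.2778^2 / (9.81 * 1691)
e = 1.435 * 1244.5216 / 16588.71
e = 0.107657 m = 107.7 mm

107.7


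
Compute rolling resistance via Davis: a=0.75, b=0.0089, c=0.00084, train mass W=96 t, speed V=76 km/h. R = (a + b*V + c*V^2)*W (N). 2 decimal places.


b*V = 0.0089 * 76 = 0.6764
c*V^2 = 0.00084 * 5776 = 4.85184
R_per_t = 0.75 + 0.6764 + 4.85184 = 6.27824 N/t
R_total = 6.27824 * 96 = 602.71 N

602.71


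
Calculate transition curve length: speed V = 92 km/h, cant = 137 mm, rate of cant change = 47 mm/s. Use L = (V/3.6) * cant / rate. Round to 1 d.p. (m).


Convert speed: V = 92 / 3.6 = 25.5556 m/s
L = 25.5556 * 137 / 47
L = 3501.1111 / 47
L = 74.5 m

74.5


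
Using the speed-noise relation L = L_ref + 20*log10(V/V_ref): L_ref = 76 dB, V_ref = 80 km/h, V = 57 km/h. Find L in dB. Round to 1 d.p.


V/V_ref = 57 / 80 = 0.7125
log10(0.7125) = -0.147215
20 * -0.147215 = -2.9443
L = 76 + -2.9443 = 73.1 dB

73.1


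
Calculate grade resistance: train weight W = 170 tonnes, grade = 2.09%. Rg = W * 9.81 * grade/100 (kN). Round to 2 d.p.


Rg = W * 9.81 * grade / 100
Rg = 170 * 9.81 * 2.09 / 100
Rg = 1667.7 * 0.0209
Rg = 34.85 kN

34.85


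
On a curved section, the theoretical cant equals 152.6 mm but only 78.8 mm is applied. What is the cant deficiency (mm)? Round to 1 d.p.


Cant deficiency = equilibrium cant - actual cant
CD = 152.6 - 78.8
CD = 73.8 mm

73.8


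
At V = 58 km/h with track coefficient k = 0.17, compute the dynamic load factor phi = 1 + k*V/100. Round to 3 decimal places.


phi = 1 + k * V / 100
phi = 1 + 0.17 * 58 / 100
phi = 1 + 0.0986
phi = 1.099

1.099


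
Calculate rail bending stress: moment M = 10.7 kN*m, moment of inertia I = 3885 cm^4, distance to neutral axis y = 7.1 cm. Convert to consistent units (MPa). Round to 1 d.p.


Convert units:
M = 10.7 kN*m = 10700000 N*mm
y = 7.1 cm = 71 mm
I = 3885 cm^4 = 38850000 mm^4
sigma = 10700000 * 71 / 38850000
sigma = 19.6 MPa

19.6


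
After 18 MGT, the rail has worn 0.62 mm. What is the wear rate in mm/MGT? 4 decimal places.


Wear rate = total wear / cumulative tonnage
Rate = 0.62 / 18
Rate = 0.0344 mm/MGT

0.0344


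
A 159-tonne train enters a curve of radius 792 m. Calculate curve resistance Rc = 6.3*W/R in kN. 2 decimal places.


Rc = 6.3 * W / R
Rc = 6.3 * 159 / 792
Rc = 1001.7 / 792
Rc = 1.26 kN

1.26


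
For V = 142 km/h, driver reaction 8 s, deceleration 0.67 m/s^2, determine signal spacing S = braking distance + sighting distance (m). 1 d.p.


V = 142 / 3.6 = 39.4444 m/s
Braking distance = 39.4444^2 / (2*0.67) = 1161.0927 m
Sighting distance = 39.4444 * 8 = 315.5556 m
S = 1161.0927 + 315.5556 = 1476.6 m

1476.6


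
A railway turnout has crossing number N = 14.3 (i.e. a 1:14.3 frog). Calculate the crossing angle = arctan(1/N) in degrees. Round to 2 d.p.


1/N = 1/14.3 = 0.06993
angle = arctan(0.06993) = 0.069816 rad
angle = 0.069816 * 180/pi = 4.00 degrees

4.00


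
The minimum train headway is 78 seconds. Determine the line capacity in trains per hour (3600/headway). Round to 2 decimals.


Capacity = 3600 / headway
Capacity = 3600 / 78
Capacity = 46.15 trains/hour

46.15


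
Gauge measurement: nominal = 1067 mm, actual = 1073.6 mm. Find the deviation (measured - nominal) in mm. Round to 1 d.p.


Deviation = measured - nominal
Deviation = 1073.6 - 1067
Deviation = 6.6 mm

6.6


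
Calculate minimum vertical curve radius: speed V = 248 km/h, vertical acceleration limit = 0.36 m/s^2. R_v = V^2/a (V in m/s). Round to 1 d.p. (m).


Convert speed: V = 248 / 3.6 = 68.8889 m/s
V^2 = 4745.679 m^2/s^2
R_v = 4745.679 / 0.36
R_v = 13182.4 m

13182.4


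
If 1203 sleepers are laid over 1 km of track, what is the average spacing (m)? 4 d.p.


Spacing = 1000 m / number of sleepers
Spacing = 1000 / 1203
Spacing = 0.8313 m

0.8313


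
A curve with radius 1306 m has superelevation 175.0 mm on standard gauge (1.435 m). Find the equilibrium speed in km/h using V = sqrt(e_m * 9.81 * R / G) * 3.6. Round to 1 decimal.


Convert cant: e = 175.0 mm = 0.1750 m
V_ms = sqrt(0.1750 * 9.81 * 1306 / 1.435)
V_ms = sqrt(1562.421951) = 39.5275 m/s
V = 39.5275 * 3.6 = 142.3 km/h

142.3


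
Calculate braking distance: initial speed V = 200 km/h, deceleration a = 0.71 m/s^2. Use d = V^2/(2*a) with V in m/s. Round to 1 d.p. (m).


Convert speed: V = 200 / 3.6 = 55.5556 m/s
V^2 = 3086.4198
d = 3086.4198 / (2 * 0.71)
d = 3086.4198 / 1.42
d = 2173.5 m

2173.5


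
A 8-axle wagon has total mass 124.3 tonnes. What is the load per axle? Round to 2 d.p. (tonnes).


Load per axle = total weight / number of axles
Load = 124.3 / 8
Load = 15.54 tonnes

15.54


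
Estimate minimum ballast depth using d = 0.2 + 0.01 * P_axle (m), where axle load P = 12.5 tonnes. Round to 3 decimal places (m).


d = 0.2 + 0.01 * 12.5
d = 0.2 + 0.125
d = 0.325 m

0.325


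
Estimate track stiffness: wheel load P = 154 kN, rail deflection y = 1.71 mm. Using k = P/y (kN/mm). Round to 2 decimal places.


Track stiffness k = P / y
k = 154 / 1.71
k = 90.06 kN/mm

90.06


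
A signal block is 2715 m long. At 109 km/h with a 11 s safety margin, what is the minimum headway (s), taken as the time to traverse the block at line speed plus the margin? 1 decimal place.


V = 109 / 3.6 = 30.2778 m/s
Block traversal time = 2715 / 30.2778 = 89.6697 s
Headway = 89.6697 + 11
Headway = 100.7 s

100.7


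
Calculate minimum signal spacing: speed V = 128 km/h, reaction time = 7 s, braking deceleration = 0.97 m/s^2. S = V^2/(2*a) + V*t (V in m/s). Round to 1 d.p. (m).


V = 128 / 3.6 = 35.5556 m/s
Braking distance = 35.5556^2 / (2*0.97) = 651.6482 m
Sighting distance = 35.5556 * 7 = 248.8889 m
S = 651.6482 + 248.8889 = 900.5 m

900.5


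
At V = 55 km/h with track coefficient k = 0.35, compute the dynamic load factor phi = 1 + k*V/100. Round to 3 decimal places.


phi = 1 + k * V / 100
phi = 1 + 0.35 * 55 / 100
phi = 1 + 0.1925
phi = 1.193

1.193


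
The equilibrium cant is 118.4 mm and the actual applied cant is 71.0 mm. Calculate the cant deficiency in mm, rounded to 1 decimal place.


Cant deficiency = equilibrium cant - actual cant
CD = 118.4 - 71.0
CD = 47.4 mm

47.4


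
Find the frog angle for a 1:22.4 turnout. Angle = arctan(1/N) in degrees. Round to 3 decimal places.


1/N = 1/22.4 = 0.044643
angle = arctan(0.044643) = 0.044613 rad
angle = 0.044613 * 180/pi = 2.556 degrees

2.556


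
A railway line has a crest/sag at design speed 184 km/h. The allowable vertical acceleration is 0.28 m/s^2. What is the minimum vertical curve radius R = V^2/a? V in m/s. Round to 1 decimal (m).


Convert speed: V = 184 / 3.6 = 51.1111 m/s
V^2 = 2612.3457 m^2/s^2
R_v = 2612.3457 / 0.28
R_v = 9329.8 m

9329.8


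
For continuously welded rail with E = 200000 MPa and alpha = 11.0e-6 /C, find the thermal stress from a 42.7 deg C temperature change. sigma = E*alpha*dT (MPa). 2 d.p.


sigma = E * alpha * dT
sigma = 200000 * 11.0e-6 * 42.7
sigma = 2.2 * 42.7
sigma = 93.94 MPa

93.94


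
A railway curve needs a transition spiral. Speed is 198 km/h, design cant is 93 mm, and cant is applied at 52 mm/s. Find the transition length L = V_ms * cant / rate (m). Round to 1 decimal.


Convert speed: V = 198 / 3.6 = 55.0 m/s
L = 55.0 * 93 / 52
L = 5115.0 / 52
L = 98.4 m

98.4


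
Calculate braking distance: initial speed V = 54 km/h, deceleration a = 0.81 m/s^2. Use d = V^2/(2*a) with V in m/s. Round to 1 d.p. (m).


Convert speed: V = 54 / 3.6 = 15.0 m/s
V^2 = 225.0
d = 225.0 / (2 * 0.81)
d = 225.0 / 1.62
d = 138.9 m

138.9


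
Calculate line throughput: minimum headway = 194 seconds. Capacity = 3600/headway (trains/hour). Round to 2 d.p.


Capacity = 3600 / headway
Capacity = 3600 / 194
Capacity = 18.56 trains/hour

18.56


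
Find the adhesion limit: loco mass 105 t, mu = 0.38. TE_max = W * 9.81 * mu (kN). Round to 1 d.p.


TE_max = W * g * mu
TE_max = 105 * 9.81 * 0.38
TE_max = 1030.05 * 0.38
TE_max = 391.4 kN

391.4


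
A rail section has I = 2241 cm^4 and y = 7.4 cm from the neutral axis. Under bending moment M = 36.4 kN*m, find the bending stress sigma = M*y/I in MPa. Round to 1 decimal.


Convert units:
M = 36.4 kN*m = 36400000 N*mm
y = 7.4 cm = 74 mm
I = 2241 cm^4 = 22410000 mm^4
sigma = 36400000 * 74 / 22410000
sigma = 120.2 MPa

120.2


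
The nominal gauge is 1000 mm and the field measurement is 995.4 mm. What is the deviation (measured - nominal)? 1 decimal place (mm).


Deviation = measured - nominal
Deviation = 995.4 - 1000
Deviation = -4.6 mm

-4.6


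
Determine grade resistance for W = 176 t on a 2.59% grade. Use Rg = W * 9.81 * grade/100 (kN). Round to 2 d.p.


Rg = W * 9.81 * grade / 100
Rg = 176 * 9.81 * 2.59 / 100
Rg = 1726.56 * 0.0259
Rg = 44.72 kN

44.72


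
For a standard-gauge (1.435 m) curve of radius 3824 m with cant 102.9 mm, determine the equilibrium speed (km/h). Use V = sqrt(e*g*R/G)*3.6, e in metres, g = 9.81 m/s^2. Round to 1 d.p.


Convert cant: e = 102.9 mm = 0.1029 m
V_ms = sqrt(0.1029 * 9.81 * 3824 / 1.435)
V_ms = sqrt(2689.988137) = 51.8651 m/s
V = 51.8651 * 3.6 = 186.7 km/h

186.7


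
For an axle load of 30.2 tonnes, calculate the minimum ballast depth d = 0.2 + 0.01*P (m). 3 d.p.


d = 0.2 + 0.01 * 30.2
d = 0.2 + 0.302
d = 0.502 m

0.502


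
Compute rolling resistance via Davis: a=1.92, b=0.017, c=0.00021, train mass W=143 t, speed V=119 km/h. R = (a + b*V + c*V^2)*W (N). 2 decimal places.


b*V = 0.017 * 119 = 2.023
c*V^2 = 0.00021 * 14161 = 2.97381
R_per_t = 1.92 + 2.023 + 2.97381 = 6.91681 N/t
R_total = 6.91681 * 143 = 989.10 N

989.10


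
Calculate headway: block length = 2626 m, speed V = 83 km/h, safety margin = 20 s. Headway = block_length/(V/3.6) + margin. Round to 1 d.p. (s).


V = 83 / 3.6 = 23.0556 m/s
Block traversal time = 2626 / 23.0556 = 113.8988 s
Headway = 113.8988 + 20
Headway = 133.9 s

133.9


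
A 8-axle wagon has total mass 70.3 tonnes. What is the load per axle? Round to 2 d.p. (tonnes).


Load per axle = total weight / number of axles
Load = 70.3 / 8
Load = 8.79 tonnes

8.79


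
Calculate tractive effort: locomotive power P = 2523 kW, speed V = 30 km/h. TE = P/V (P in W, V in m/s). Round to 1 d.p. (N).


Convert: P = 2523 kW = 2523000 W
V = 30 / 3.6 = 8.3333 m/s
TE = 2523000 / 8.3333
TE = 302760.0 N

302760.0


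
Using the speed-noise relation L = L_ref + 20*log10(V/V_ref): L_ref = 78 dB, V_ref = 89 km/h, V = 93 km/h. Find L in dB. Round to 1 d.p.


V/V_ref = 93 / 89 = 1.044944
log10(1.044944) = 0.019093
20 * 0.019093 = 0.3819
L = 78 + 0.3819 = 78.4 dB

78.4


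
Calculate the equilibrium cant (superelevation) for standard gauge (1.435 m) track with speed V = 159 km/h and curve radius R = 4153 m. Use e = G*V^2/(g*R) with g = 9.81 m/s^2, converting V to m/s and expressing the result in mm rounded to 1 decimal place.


Convert speed: V = 159 / 3.6 = 44.1667 m/s
Apply formula: e = 1.435 * 44.1667^2 / (9.81 * 4153)
e = 1.435 * 1950.6944 / 40740.93
e = 0.068708 m = 68.7 mm

68.7


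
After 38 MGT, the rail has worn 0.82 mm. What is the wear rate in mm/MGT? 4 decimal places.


Wear rate = total wear / cumulative tonnage
Rate = 0.82 / 38
Rate = 0.0216 mm/MGT

0.0216


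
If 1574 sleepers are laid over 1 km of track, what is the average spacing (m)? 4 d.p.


Spacing = 1000 m / number of sleepers
Spacing = 1000 / 1574
Spacing = 0.6353 m

0.6353


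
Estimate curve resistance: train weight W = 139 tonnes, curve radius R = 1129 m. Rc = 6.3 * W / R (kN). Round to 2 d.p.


Rc = 6.3 * W / R
Rc = 6.3 * 139 / 1129
Rc = 875.7 / 1129
Rc = 0.78 kN

0.78


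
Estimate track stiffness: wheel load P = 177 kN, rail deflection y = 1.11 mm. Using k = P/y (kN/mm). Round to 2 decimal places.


Track stiffness k = P / y
k = 177 / 1.11
k = 159.46 kN/mm

159.46


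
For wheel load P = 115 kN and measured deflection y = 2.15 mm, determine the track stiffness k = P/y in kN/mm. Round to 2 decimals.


Track stiffness k = P / y
k = 115 / 2.15
k = 53.49 kN/mm

53.49


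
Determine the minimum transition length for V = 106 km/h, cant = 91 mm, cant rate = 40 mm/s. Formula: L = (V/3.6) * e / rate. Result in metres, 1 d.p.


Convert speed: V = 106 / 3.6 = 29.4444 m/s
L = 29.4444 * 91 / 40
L = 2679.4444 / 40
L = 67.0 m

67.0


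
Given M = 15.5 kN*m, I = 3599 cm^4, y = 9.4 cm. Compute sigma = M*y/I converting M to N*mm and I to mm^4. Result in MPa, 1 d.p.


Convert units:
M = 15.5 kN*m = 15500000 N*mm
y = 9.4 cm = 94 mm
I = 3599 cm^4 = 35990000 mm^4
sigma = 15500000 * 94 / 35990000
sigma = 40.5 MPa

40.5


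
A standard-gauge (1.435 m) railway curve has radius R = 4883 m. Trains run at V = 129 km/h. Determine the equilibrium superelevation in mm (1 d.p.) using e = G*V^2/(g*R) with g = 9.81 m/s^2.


Convert speed: V = 129 / 3.6 = 35.8333 m/s
Apply formula: e = 1.435 * 35.8333^2 / (9.81 * 4883)
e = 1.435 * 1284.0278 / 47902.23
e = 0.038465 m = 38.5 mm

38.5


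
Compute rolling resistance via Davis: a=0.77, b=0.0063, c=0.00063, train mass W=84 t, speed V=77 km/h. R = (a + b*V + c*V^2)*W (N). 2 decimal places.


b*V = 0.0063 * 77 = 0.4851
c*V^2 = 0.00063 * 5929 = 3.73527
R_per_t = 0.77 + 0.4851 + 3.73527 = 4.99037 N/t
R_total = 4.99037 * 84 = 419.19 N

419.19


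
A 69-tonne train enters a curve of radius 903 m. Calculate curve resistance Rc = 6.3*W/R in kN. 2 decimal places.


Rc = 6.3 * W / R
Rc = 6.3 * 69 / 903
Rc = 434.7 / 903
Rc = 0.48 kN

0.48


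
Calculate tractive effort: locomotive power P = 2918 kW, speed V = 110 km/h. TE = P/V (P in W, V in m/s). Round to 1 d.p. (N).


Convert: P = 2918 kW = 2918000 W
V = 110 / 3.6 = 30.5556 m/s
TE = 2918000 / 30.5556
TE = 95498.2 N

95498.2


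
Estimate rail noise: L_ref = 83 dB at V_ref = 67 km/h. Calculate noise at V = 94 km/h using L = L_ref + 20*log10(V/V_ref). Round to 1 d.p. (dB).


V/V_ref = 94 / 67 = 1.402985
log10(1.402985) = 0.147053
20 * 0.147053 = 2.9411
L = 83 + 2.9411 = 85.9 dB

85.9


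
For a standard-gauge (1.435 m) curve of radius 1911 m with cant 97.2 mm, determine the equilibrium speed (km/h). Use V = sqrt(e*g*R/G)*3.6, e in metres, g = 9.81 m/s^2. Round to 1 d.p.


Convert cant: e = 97.2 mm = 0.0972 m
V_ms = sqrt(0.0972 * 9.81 * 1911 / 1.435)
V_ms = sqrt(1269.825541) = 35.6346 m/s
V = 35.6346 * 3.6 = 128.3 km/h

128.3


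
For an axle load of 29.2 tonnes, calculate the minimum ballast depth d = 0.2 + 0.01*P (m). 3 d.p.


d = 0.2 + 0.01 * 29.2
d = 0.2 + 0.292
d = 0.492 m

0.492


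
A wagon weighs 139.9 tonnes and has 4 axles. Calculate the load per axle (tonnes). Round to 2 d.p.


Load per axle = total weight / number of axles
Load = 139.9 / 4
Load = 34.98 tonnes

34.98


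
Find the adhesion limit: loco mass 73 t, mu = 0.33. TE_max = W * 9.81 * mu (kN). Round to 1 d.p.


TE_max = W * g * mu
TE_max = 73 * 9.81 * 0.33
TE_max = 716.13 * 0.33
TE_max = 236.3 kN

236.3


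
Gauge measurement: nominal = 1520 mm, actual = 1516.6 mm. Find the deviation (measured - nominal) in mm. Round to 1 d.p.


Deviation = measured - nominal
Deviation = 1516.6 - 1520
Deviation = -3.4 mm

-3.4


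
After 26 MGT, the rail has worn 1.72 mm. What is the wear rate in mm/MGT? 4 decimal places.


Wear rate = total wear / cumulative tonnage
Rate = 1.72 / 26
Rate = 0.0662 mm/MGT

0.0662


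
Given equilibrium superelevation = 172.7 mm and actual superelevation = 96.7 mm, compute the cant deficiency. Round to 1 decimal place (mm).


Cant deficiency = equilibrium cant - actual cant
CD = 172.7 - 96.7
CD = 76.0 mm

76.0


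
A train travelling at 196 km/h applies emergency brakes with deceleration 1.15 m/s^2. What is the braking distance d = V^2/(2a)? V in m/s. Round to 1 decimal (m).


Convert speed: V = 196 / 3.6 = 54.4444 m/s
V^2 = 2964.1975
d = 2964.1975 / (2 * 1.15)
d = 2964.1975 / 2.3
d = 1288.8 m

1288.8


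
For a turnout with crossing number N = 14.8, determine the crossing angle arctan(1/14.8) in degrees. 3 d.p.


1/N = 1/14.8 = 0.067568
angle = arctan(0.067568) = 0.067465 rad
angle = 0.067465 * 180/pi = 3.865 degrees

3.865
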